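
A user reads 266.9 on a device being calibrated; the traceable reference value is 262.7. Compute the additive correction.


Correction = standard - reading
= 262.7 - 266.9
= -4.2000

-4.2000


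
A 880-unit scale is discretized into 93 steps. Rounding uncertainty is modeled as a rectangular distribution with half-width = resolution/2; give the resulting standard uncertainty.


resolution = range / divisions
resolution = 880 / 93 = 9.4623656
u_res = resolution / (2*sqrt(3))
u_res = 9.4623656 / 3.4641016
u_res = 2.7315

2.7315


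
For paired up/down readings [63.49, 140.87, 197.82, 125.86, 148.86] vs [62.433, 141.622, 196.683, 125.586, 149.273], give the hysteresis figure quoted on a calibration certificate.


|63.49 - 62.433| = 1.0570
|140.87 - 141.622| = 0.7520
|197.82 - 196.683| = 1.1370
|125.86 - 125.586| = 0.2740
|148.86 - 149.273| = 0.4130
hysteresis = max(diffs) = 1.1370

1.1370


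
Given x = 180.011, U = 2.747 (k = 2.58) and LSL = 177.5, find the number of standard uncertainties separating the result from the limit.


u = U / k = 2.747 / 2.58 = 1.0647287
margin = |LSL - x| = |177.5 - 180.011| = 2.511
z = margin / u = 2.511 / 1.0647287
z = 2.3583

2.3583


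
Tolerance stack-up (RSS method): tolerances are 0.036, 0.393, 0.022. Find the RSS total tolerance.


RSS = sqrt(0.036^2 + 0.393^2 + 0.022^2)
= sqrt(0.156229)
= 0.3953

0.3953


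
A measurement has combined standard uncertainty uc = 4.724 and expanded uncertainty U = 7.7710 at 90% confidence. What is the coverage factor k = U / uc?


k = U / uc
k = 7.7710 / 4.724
k = 1.645

1.645


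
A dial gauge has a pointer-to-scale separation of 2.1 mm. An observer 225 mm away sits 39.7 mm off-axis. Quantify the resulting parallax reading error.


error = h * offset / d
= 2.1 * 39.7 / 225
= 0.3705

0.3705


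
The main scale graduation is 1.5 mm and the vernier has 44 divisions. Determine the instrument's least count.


LC = MSD / n_div
= 1.5 / 44
= 0.0341

0.0341


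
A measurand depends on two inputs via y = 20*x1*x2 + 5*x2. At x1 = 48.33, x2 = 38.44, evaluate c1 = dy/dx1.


y = 20*x1*x2 + 5*x2
dy/dx1 = 20*x2
Evaluate at x2 = 38.44: c1 = 20 * 38.44
c1 = 768.8000

768.8000


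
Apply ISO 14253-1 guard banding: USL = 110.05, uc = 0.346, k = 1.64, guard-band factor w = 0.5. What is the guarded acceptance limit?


U = k * uc = 1.64 * 0.346 = 0.56744
guard band g = w * U = 0.5 * 0.56744 = 0.28372
AL = USL - g = 110.05 - 0.28372
AL = 109.7663

109.7663


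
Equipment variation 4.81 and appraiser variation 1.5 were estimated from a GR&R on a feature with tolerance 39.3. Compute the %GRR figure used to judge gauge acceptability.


GRR = sqrt(EV^2 + AV^2) = sqrt(4.81^2 + 1.5^2) = 5.0384621
%GRR = GRR / tol * 100 = 5.0384621 / 39.3 * 100
%GRR = 12.8205

12.8205


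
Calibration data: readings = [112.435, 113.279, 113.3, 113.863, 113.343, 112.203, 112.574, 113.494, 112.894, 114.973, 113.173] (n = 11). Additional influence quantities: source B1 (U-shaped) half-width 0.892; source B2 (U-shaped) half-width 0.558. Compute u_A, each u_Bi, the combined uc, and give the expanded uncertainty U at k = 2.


mean = (112.435 + 113.279 + 113.3 + 113.863 + 113.343 + 112.203 + 112.574 + 113.494 + 112.894 + 114.973 + 113.173) / 11 = 113.2300909
s = sqrt(sum((x - mean)^2)/(n-1)) = 0.75906119
u_A = s / sqrt(n) = 0.75906119 / sqrt(11) = 0.22886556
u_B1 = 0.892 / sqrt(2) = 0.63073925
u_B2 = 0.558 / sqrt(2) = 0.39456558
uc = sqrt(0.22886556^2 + 0.63073925^2 + 0.39456558^2) = 0.77839157
U = k * uc = 2 * 0.77839157
U = 1.5568

1.5568


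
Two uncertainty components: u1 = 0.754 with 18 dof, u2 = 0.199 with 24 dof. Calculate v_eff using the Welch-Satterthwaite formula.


uc = sqrt(u1^2 + u2^2) = sqrt(0.754^2 + 0.199^2) = 0.77981857
v_eff = uc^4 / (u1^4/v1 + u2^4/v2)
= 0.77981857^4 / (0.754^4/18 + 0.199^4/24)
= 0.36980629 / 0.018021479
v_eff = 20.5203

20.5203


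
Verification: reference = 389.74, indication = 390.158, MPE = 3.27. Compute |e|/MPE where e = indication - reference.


e = indication - reference = 390.158 - 389.74 = 0.4180
|e| = 0.4180
ratio = |e| / MPE = 0.4180 / 3.27
ratio = 0.1278

0.1278


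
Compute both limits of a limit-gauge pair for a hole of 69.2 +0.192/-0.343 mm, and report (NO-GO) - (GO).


GO = nominal - lower_tol (smallest hole = maximum material condition)
GO = 69.2 - 0.343 = 68.857
NO-GO = nominal + upper_tol (largest hole = least material condition)
NO-GO = 69.2 + 0.192 = 69.392
spread = NO-GO - GO = 69.392 - 68.857 = 0.5350

0.5350


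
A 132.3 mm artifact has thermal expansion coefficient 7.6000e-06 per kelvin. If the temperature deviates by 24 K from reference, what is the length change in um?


dL = L * alpha * dT
= 132.3 * 7.6000e-06 * 24
= 0.0241315 mm
dL_um = 0.0241315 * 1000 = 24.1315 um

24.1315


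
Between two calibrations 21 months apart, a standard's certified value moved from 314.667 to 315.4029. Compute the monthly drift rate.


rate = (v2 - v1) / months
= (315.4029 - 314.667) / 21
= 0.7359 / 21
= 0.0350

0.0350


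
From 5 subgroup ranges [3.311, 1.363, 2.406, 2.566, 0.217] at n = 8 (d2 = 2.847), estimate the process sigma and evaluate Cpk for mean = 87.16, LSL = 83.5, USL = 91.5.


R_bar = (3.311 + 1.363 + 2.406 + 2.566 + 0.217) / 5 = 1.9726
sigma = R_bar / d2 = 1.9726 / 2.847 = 0.69286969
Cp = (USL - LSL)/(6*sigma) = (91.5 - 83.5)/(6*0.69286969) = 1.9244
Cpu = (91.5 - 87.16)/(3*0.69286969) = 2.0879
Cpl = (87.16 - 83.5)/(3*0.69286969) = 1.7608
Cpk = min(Cpu, Cpl) = 1.7608

1.7608


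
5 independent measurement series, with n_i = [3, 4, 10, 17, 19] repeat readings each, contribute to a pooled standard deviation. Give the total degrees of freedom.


nu = sum_i (n_i - 1)
nu = ((3 - 1) + (4 - 1) + (10 - 1) + (17 - 1) + (19 - 1))
nu = 2 + 3 + 9 + 16 + 18
nu = 48

48


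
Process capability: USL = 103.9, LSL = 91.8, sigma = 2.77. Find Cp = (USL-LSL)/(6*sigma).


Cp = (USL - LSL) / (6 * sigma)
= (103.9 - 91.8) / (6 * 2.77)
= 12.1000 / 16.6200
= 0.7280

0.7280


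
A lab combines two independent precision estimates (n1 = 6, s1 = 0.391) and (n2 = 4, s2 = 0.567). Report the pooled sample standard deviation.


s_p = sqrt(((n1-1)*s1^2 + (n2-1)*s2^2) / (n1+n2-2))
numerator = (6-1)*0.391^2 + (4-1)*0.567^2 = 0.764405 + 0.964467 = 1.728872
denominator = 6 + 4 - 2 = 8
s_p^2 = 1.728872 / 8 = 0.216109
s_p = sqrt(0.216109) = 0.4649

0.4649


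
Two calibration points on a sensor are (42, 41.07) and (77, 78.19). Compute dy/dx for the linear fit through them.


slope = (y2 - y1) / (x2 - x1)
= (78.19 - 41.07) / (77 - 42)
= 37.1200 / 35
= 1.0606

1.0606


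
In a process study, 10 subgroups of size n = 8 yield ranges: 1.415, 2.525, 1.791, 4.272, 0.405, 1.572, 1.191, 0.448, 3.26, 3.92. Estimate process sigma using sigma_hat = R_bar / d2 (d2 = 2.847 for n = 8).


R_bar = (1.415 + 2.525 + 1.791 + 4.272 + 0.405 + 1.572 + 1.191 + 0.448 + 3.26 + 3.92) / 10
R_bar = 20.799 / 10 = 2.0799
sigma_hat = R_bar / d2 = 2.0799 / 2.847 = 0.7306

0.7306


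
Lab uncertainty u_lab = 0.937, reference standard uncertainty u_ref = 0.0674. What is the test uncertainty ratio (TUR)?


TUR = u_lab / u_ref
= 0.937 / 0.0674
= 13.9021

13.9021


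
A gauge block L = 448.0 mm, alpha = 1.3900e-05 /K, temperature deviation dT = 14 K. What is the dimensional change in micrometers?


dL = L * alpha * dT
= 448.0 * 1.3900e-05 * 14
= 0.0871808 mm
dL_um = 0.0871808 * 1000 = 87.1808 um

87.1808


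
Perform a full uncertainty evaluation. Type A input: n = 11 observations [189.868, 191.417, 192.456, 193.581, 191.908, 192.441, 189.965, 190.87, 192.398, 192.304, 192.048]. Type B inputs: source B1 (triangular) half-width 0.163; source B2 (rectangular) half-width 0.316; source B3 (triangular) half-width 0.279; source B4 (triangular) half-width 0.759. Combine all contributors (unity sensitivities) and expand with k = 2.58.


mean = (189.868 + 191.417 + 192.456 + 193.581 + 191.908 + 192.441 + 189.965 + 190.87 + 192.398 + 192.304 + 192.048) / 11 = 191.7505455
s = sqrt(sum((x - mean)^2)/(n-1)) = 1.1305972
u_A = s / sqrt(n) = 1.1305972 / sqrt(11) = 0.34088788
u_B1 = 0.163 / sqrt(6) = 0.066544471
u_B2 = 0.316 / sqrt(3) = 0.18244269
u_B3 = 0.279 / sqrt(6) = 0.11390127
u_B4 = 0.759 / sqrt(6) = 0.30986045
uc = sqrt(0.34088788^2 + 0.066544471^2 + 0.18244269^2 + 0.11390127^2 + 0.30986045^2) = 0.51274267
U = k * uc = 2.58 * 0.51274267
U = 1.3229

1.3229


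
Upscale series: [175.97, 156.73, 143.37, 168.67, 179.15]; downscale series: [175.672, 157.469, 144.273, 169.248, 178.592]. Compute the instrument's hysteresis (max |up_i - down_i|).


|175.97 - 175.672| = 0.2980
|156.73 - 157.469| = 0.7390
|143.37 - 144.273| = 0.9030
|168.67 - 169.248| = 0.5780
|179.15 - 178.592| = 0.5580
hysteresis = max(diffs) = 0.9030

0.9030


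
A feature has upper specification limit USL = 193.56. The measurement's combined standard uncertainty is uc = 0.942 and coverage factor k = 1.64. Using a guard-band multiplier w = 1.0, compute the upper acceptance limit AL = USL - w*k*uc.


U = k * uc = 1.64 * 0.942 = 1.54488
guard band g = w * U = 1.0 * 1.54488 = 1.54488
AL = USL - g = 193.56 - 1.54488
AL = 192.0151

192.0151


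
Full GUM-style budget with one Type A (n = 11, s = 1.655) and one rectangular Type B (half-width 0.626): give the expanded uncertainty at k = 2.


u_A = s / sqrt(n) = 1.655 / sqrt(11) = 0.49900128
u_B = half_width / sqrt(3) = 0.626 / sqrt(3) = 0.36142127
uc = sqrt(u_A^2 + u_B^2) = sqrt(0.49900128^2 + 0.36142127^2) = 0.61613928
U = k * uc = 2 * 0.61613928
U = 1.2323

1.2323


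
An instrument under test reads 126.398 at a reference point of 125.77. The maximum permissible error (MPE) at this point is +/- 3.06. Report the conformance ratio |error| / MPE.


e = indication - reference = 126.398 - 125.77 = 0.6280
|e| = 0.6280
ratio = |e| / MPE = 0.6280 / 3.06
ratio = 0.2052

0.2052


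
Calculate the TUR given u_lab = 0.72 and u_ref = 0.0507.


TUR = u_lab / u_ref
= 0.72 / 0.0507
= 14.2012

14.2012


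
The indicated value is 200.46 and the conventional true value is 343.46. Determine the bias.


Systematic error = measured - true
= 200.46 - 343.46
= -143.0000

-143.0000


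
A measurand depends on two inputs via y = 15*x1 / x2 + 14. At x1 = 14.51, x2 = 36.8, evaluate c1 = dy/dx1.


y = 15*x1 / x2 + 14
dy/dx1 = 15/x2
Evaluate at x2 = 36.8: c1 = 15 / 36.8
c1 = 0.4076

0.4076


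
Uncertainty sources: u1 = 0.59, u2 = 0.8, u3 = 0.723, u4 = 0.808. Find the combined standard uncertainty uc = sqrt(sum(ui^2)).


uc = sqrt(0.59^2 + 0.8^2 + 0.723^2 + 0.808^2)
uc = sqrt(2.163693)
uc = 1.4709

1.4709


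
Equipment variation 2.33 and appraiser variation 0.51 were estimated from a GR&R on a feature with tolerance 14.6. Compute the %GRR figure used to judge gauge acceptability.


GRR = sqrt(EV^2 + AV^2) = sqrt(2.33^2 + 0.51^2) = 2.3851625
%GRR = GRR / tol * 100 = 2.3851625 / 14.6 * 100
%GRR = 16.3367

16.3367


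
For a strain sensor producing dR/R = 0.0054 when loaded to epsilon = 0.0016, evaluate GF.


GF = (dR/R) / epsilon
= 0.0054 / 0.0016
= 3.3750

3.3750


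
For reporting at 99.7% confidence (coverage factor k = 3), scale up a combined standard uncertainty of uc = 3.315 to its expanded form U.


U = k * uc
U = 3 * 3.315
U = 9.9450

9.9450


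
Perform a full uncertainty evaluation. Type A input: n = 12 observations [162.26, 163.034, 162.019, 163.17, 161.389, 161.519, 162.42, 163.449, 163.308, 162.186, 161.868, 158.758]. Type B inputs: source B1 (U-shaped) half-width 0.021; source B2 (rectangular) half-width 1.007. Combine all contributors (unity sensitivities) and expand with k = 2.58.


mean = (162.26 + 163.034 + 162.019 + 163.17 + 161.389 + 161.519 + 162.42 + 163.449 + 163.308 + 162.186 + 161.868 + 158.758) / 12 = 162.115
s = sqrt(sum((x - mean)^2)/(n-1)) = 1.2613646
u_A = s / sqrt(n) = 1.2613646 / sqrt(12) = 0.3641246
u_B1 = 0.021 / sqrt(2) = 0.014849242
u_B2 = 1.007 / sqrt(3) = 0.58139172
uc = sqrt(0.3641246^2 + 0.014849242^2 + 0.58139172^2) = 0.68616584
U = k * uc = 2.58 * 0.68616584
U = 1.7703

1.7703


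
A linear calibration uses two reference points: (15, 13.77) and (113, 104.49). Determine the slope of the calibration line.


slope = (y2 - y1) / (x2 - x1)
= (104.49 - 13.77) / (113 - 15)
= 90.7200 / 98
= 0.9257

0.9257


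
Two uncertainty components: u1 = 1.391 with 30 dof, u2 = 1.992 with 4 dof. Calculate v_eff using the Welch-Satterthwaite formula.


uc = sqrt(u1^2 + u2^2) = sqrt(1.391^2 + 1.992^2) = 2.4295977
v_eff = uc^4 / (u1^4/v1 + u2^4/v2)
= 2.4295977^4 / (1.391^4/30 + 1.992^4/4)
= 34.844759 / 4.0611751
v_eff = 8.5800

8.5800


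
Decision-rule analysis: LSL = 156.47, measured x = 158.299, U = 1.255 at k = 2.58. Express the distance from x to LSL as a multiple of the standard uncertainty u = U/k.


u = U / k = 1.255 / 2.58 = 0.48643411
margin = |LSL - x| = |156.47 - 158.299| = 1.829
z = margin / u = 1.829 / 0.48643411
z = 3.7600

3.7600


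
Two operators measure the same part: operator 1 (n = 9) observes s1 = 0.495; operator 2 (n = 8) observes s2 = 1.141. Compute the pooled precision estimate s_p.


s_p = sqrt(((n1-1)*s1^2 + (n2-1)*s2^2) / (n1+n2-2))
numerator = (9-1)*0.495^2 + (8-1)*1.141^2 = 1.9602 + 9.113167 = 11.073367
denominator = 9 + 8 - 2 = 15
s_p^2 = 11.073367 / 15 = 0.73822447
s_p = sqrt(0.73822447) = 0.8592

0.8592


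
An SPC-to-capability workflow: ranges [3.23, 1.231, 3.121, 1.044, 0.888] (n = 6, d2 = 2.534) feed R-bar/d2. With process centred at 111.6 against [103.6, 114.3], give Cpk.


R_bar = (3.23 + 1.231 + 3.121 + 1.044 + 0.888) / 5 = 1.9028
sigma = R_bar / d2 = 1.9028 / 2.534 = 0.75090766
Cp = (USL - LSL)/(6*sigma) = (114.3 - 103.6)/(6*0.75090766) = 2.3749
Cpu = (114.3 - 111.6)/(3*0.75090766) = 1.1985
Cpl = (111.6 - 103.6)/(3*0.75090766) = 3.5513
Cpk = min(Cpu, Cpl) = 1.1985

1.1985


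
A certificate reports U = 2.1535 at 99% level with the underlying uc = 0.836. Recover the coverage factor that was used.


k = U / uc
k = 2.1535 / 0.836
k = 2.576

2.576


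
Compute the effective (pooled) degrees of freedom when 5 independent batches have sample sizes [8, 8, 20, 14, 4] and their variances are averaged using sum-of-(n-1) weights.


nu = sum_i (n_i - 1)
nu = ((8 - 1) + (8 - 1) + (20 - 1) + (14 - 1) + (4 - 1))
nu = 7 + 7 + 19 + 13 + 3
nu = 49

49


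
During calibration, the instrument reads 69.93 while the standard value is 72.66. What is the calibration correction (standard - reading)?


Correction = standard - reading
= 72.66 - 69.93
= 2.7300

2.7300


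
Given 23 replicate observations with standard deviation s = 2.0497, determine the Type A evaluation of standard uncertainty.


u_A = s / sqrt(n)
u_A = 2.0497 / sqrt(23)
u_A = 2.0497 / 4.7958315
u_A = 0.4274

0.4274


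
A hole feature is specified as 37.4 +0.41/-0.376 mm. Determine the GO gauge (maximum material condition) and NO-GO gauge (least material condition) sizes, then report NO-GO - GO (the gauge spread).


GO = nominal - lower_tol (smallest hole = maximum material condition)
GO = 37.4 - 0.376 = 37.024
NO-GO = nominal + upper_tol (largest hole = least material condition)
NO-GO = 37.4 + 0.41 = 37.81
spread = NO-GO - GO = 37.81 - 37.024 = 0.7860

0.7860


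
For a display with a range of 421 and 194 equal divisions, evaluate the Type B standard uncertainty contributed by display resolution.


resolution = range / divisions
resolution = 421 / 194 = 2.1701031
u_res = resolution / (2*sqrt(3))
u_res = 2.1701031 / 3.4641016
u_res = 0.6265

0.6265


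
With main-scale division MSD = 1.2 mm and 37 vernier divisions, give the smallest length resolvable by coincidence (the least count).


LC = MSD / n_div
= 1.2 / 37
= 0.0324

0.0324


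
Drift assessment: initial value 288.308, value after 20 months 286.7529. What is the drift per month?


rate = (v2 - v1) / months
= (286.7529 - 288.308) / 20
= -1.5551 / 20
= -0.0778

-0.0778


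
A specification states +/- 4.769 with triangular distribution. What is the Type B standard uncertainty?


u_B = half_width / sqrt(6)
u_B = 4.769 / 2.4494897
u_B = 1.9469

1.9469


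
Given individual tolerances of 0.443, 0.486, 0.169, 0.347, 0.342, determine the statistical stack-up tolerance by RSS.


RSS = sqrt(0.443^2 + 0.486^2 + 0.169^2 + 0.347^2 + 0.342^2)
= sqrt(0.698379)
= 0.8357

0.8357


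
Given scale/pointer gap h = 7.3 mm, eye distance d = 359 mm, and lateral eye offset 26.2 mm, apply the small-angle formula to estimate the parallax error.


error = h * offset / d
= 7.3 * 26.2 / 359
= 0.5328

0.5328


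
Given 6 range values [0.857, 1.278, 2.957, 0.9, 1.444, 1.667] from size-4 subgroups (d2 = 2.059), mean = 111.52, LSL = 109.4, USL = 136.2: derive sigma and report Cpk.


R_bar = (0.857 + 1.278 + 2.957 + 0.9 + 1.444 + 1.667) / 6 = 1.5171667
sigma = R_bar / d2 = 1.5171667 / 2.059 = 0.73684638
Cp = (USL - LSL)/(6*sigma) = (136.2 - 109.4)/(6*0.73684638) = 6.0619
Cpu = (136.2 - 111.52)/(3*0.73684638) = 11.1647
Cpl = (111.52 - 109.4)/(3*0.73684638) = 0.9590
Cpk = min(Cpu, Cpl) = 0.9590

0.9590


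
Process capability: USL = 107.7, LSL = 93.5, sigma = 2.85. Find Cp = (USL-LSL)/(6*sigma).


Cp = (USL - LSL) / (6 * sigma)
= (107.7 - 93.5) / (6 * 2.85)
= 14.2000 / 17.1000
= 0.8304

0.8304


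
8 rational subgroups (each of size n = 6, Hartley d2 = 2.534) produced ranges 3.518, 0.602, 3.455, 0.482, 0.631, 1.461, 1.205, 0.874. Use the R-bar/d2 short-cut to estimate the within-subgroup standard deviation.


R_bar = (3.518 + 0.602 + 3.455 + 0.482 + 0.631 + 1.461 + 1.205 + 0.874) / 8
R_bar = 12.228 / 8 = 1.5285
sigma_hat = R_bar / d2 = 1.5285 / 2.534 = 0.6032

0.6032


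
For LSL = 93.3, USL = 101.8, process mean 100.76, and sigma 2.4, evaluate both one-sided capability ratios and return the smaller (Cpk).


Cpu = (USL - mean) / (3*sigma) = (101.8 - 100.76) / (3*2.4) = 0.1444
Cpl = (mean - LSL) / (3*sigma) = (100.76 - 93.3) / (3*2.4) = 1.0361
Cpk = min(Cpu, Cpl) = 0.1444

0.1444


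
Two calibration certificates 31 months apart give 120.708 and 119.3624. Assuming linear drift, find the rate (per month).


rate = (v2 - v1) / months
= (119.3624 - 120.708) / 31
= -1.3456 / 31
= -0.0434

-0.0434


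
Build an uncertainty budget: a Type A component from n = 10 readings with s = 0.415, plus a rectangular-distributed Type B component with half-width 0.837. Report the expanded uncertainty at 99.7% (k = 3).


u_A = s / sqrt(n) = 0.415 / sqrt(10) = 0.13123452
u_B = half_width / sqrt(3) = 0.837 / sqrt(3) = 0.48324218
uc = sqrt(u_A^2 + u_B^2) = sqrt(0.13123452^2 + 0.48324218^2) = 0.50074495
U = k * uc = 3 * 0.50074495
U = 1.5022

1.5022


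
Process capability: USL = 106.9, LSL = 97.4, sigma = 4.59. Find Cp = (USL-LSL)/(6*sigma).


Cp = (USL - LSL) / (6 * sigma)
= (106.9 - 97.4) / (6 * 4.59)
= 9.5000 / 27.5400
= 0.3450

0.3450


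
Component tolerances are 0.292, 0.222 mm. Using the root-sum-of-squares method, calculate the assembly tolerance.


RSS = sqrt(0.292^2 + 0.222^2)
= sqrt(0.134548)
= 0.3668

0.3668


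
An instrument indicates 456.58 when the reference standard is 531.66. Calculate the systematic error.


Systematic error = measured - true
= 456.58 - 531.66
= -75.0800

-75.0800


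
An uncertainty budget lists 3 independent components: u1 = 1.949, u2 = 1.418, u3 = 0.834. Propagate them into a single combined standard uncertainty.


uc = sqrt(1.949^2 + 1.418^2 + 0.834^2)
uc = sqrt(6.504881)
uc = 2.5505

2.5505


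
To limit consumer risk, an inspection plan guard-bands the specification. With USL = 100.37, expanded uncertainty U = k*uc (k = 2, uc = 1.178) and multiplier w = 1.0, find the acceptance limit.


U = k * uc = 2 * 1.178 = 2.356
guard band g = w * U = 1.0 * 2.356 = 2.356
AL = USL - g = 100.37 - 2.356
AL = 98.0140

98.0140


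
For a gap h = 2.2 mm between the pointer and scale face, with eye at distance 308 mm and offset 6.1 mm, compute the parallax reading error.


error = h * offset / d
= 2.2 * 6.1 / 308
= 0.0436

0.0436


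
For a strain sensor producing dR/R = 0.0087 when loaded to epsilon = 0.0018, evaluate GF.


GF = (dR/R) / epsilon
= 0.0087 / 0.0018
= 4.8333

4.8333


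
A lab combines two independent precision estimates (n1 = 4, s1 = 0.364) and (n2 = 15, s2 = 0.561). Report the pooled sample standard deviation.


s_p = sqrt(((n1-1)*s1^2 + (n2-1)*s2^2) / (n1+n2-2))
numerator = (4-1)*0.364^2 + (15-1)*0.561^2 = 0.397488 + 4.406094 = 4.803582
denominator = 4 + 15 - 2 = 17
s_p^2 = 4.803582 / 17 = 0.28256365
s_p = sqrt(0.28256365) = 0.5316

0.5316


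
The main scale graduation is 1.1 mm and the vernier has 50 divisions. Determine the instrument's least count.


LC = MSD / n_div
= 1.1 / 50
= 0.0220

0.0220


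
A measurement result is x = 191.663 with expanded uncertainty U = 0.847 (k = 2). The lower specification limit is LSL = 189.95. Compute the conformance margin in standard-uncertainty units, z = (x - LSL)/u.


u = U / k = 0.847 / 2 = 0.4235
margin = |LSL - x| = |189.95 - 191.663| = 1.713
z = margin / u = 1.713 / 0.4235
z = 4.0449

4.0449


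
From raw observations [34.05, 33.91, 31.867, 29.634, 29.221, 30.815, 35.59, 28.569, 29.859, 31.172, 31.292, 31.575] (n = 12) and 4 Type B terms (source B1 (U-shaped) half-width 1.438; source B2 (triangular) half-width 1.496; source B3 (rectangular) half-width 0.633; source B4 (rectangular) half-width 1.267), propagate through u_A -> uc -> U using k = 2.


mean = (34.05 + 33.91 + 31.867 + 29.634 + 29.221 + 30.815 + 35.59 + 28.569 + 29.859 + 31.172 + 31.292 + 31.575) / 12 = 31.46283333
s = sqrt(sum((x - mean)^2)/(n-1)) = 2.1264984
u_A = s / sqrt(n) = 2.1264984 / sqrt(12) = 0.61386721
u_B1 = 1.438 / sqrt(2) = 1.0168196
u_B2 = 1.496 / sqrt(6) = 0.61073944
u_B3 = 0.633 / sqrt(3) = 0.36546272
u_B4 = 1.267 / sqrt(3) = 0.73150279
uc = sqrt(0.61386721^2 + 1.0168196^2 + 0.61073944^2 + 0.36546272^2 + 0.73150279^2) = 1.5660195
U = k * uc = 2 * 1.5660195
U = 3.1320

3.1320


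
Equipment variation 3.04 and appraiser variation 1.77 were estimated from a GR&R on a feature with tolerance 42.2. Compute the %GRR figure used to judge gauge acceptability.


GRR = sqrt(EV^2 + AV^2) = sqrt(3.04^2 + 1.77^2) = 3.5177408
%GRR = GRR / tol * 100 = 3.5177408 / 42.2 * 100
%GRR = 8.3359

8.3359


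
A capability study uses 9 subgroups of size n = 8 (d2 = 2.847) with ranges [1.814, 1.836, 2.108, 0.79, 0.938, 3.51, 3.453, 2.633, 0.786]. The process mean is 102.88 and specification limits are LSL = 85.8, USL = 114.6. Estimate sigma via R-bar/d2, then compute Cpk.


R_bar = (1.814 + 1.836 + 2.108 + 0.79 + 0.938 + 3.51 + 3.453 + 2.633 + 0.786) / 9 = 1.9853333
sigma = R_bar / d2 = 1.9853333 / 2.847 = 0.69734222
Cp = (USL - LSL)/(6*sigma) = (114.6 - 85.8)/(6*0.69734222) = 6.8833
Cpu = (114.6 - 102.88)/(3*0.69734222) = 5.6022
Cpl = (102.88 - 85.8)/(3*0.69734222) = 8.1643
Cpk = min(Cpu, Cpl) = 5.6022

5.6022


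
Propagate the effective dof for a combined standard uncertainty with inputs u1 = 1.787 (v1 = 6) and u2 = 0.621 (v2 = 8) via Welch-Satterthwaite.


uc = sqrt(u1^2 + u2^2) = sqrt(1.787^2 + 0.621^2) = 1.8918272
v_eff = uc^4 / (u1^4/v1 + u2^4/v2)
= 1.8918272^4 / (1.787^4/6 + 0.621^4/8)
= 12.809314 / 1.7181908
v_eff = 7.4551

7.4551


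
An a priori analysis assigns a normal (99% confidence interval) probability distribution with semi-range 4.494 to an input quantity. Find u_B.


u_B = half_width / 2.576
u_B = 4.494 / 2.576
u_B = 1.7446

1.7446


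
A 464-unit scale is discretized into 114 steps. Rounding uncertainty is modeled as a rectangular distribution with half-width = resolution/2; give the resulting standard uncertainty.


resolution = range / divisions
resolution = 464 / 114 = 4.0701754
u_res = resolution / (2*sqrt(3))
u_res = 4.0701754 / 3.4641016
u_res = 1.1750

1.1750


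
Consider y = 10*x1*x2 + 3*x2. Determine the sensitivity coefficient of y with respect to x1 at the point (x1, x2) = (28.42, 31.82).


y = 10*x1*x2 + 3*x2
dy/dx1 = 10*x2
Evaluate at x2 = 31.82: c1 = 10 * 31.82
c1 = 318.2000

318.2000


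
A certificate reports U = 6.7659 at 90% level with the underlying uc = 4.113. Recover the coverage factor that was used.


k = U / uc
k = 6.7659 / 4.113
k = 1.645

1.645


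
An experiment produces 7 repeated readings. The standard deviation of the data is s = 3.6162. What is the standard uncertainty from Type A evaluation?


u_A = s / sqrt(n)
u_A = 3.6162 / sqrt(7)
u_A = 3.6162 / 2.6457513
u_A = 1.3668

1.3668


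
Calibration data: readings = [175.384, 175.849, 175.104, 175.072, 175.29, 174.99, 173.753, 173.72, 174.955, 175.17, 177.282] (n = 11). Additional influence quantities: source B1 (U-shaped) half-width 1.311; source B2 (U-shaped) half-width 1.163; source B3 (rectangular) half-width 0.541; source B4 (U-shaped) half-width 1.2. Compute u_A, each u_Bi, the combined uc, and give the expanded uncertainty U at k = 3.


mean = (175.384 + 175.849 + 175.104 + 175.072 + 175.29 + 174.99 + 173.753 + 173.72 + 174.955 + 175.17 + 177.282) / 11 = 175.1426364
s = sqrt(sum((x - mean)^2)/(n-1)) = 0.95794147
u_A = s / sqrt(n) = 0.95794147 / sqrt(11) = 0.28883022
u_B1 = 1.311 / sqrt(2) = 0.92701699
u_B2 = 1.163 / sqrt(2) = 0.82236519
u_B3 = 0.541 / sqrt(3) = 0.3123465
u_B4 = 1.2 / sqrt(2) = 0.84852814
uc = sqrt(0.28883022^2 + 0.92701699^2 + 0.82236519^2 + 0.3123465^2 + 0.84852814^2) = 1.5609703
U = k * uc = 3 * 1.5609703
U = 4.6829

4.6829


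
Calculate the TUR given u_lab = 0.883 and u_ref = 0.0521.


TUR = u_lab / u_ref
= 0.883 / 0.0521
= 16.9482

16.9482


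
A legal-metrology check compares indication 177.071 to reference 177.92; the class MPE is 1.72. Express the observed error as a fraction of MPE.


e = indication - reference = 177.071 - 177.92 = -0.8490
|e| = 0.8490
ratio = |e| / MPE = 0.8490 / 1.72
ratio = 0.4936

0.4936


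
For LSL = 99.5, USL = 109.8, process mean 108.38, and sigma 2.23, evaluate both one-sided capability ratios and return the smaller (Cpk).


Cpu = (USL - mean) / (3*sigma) = (109.8 - 108.38) / (3*2.23) = 0.2123
Cpl = (mean - LSL) / (3*sigma) = (108.38 - 99.5) / (3*2.23) = 1.3274
Cpk = min(Cpu, Cpl) = 0.2123

0.2123


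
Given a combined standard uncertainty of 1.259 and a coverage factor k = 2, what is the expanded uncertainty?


U = k * uc
U = 2 * 1.259
U = 2.5180

2.5180


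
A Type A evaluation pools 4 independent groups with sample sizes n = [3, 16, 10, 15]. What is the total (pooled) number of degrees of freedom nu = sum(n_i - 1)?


nu = sum_i (n_i - 1)
nu = ((3 - 1) + (16 - 1) + (10 - 1) + (15 - 1))
nu = 2 + 15 + 9 + 14
nu = 40

40


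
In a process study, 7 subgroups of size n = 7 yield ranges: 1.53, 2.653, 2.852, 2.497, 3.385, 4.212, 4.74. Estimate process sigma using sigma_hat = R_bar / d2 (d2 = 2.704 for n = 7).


R_bar = (1.53 + 2.653 + 2.852 + 2.497 + 3.385 + 4.212 + 4.74) / 7
R_bar = 21.869 / 7 = 3.1241429
sigma_hat = R_bar / d2 = 3.1241429 / 2.704 = 1.1554

1.1554


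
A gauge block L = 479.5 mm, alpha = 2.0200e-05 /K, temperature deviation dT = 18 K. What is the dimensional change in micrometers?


dL = L * alpha * dT
= 479.5 * 2.0200e-05 * 18
= 0.1743462 mm
dL_um = 0.1743462 * 1000 = 174.3462 um

174.3462


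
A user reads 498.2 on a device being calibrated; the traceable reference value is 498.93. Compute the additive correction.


Correction = standard - reading
= 498.93 - 498.2
= 0.7300

0.7300


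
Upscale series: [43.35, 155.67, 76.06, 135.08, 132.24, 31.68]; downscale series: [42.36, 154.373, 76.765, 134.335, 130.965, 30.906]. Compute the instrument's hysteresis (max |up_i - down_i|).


|43.35 - 42.36| = 0.9900
|155.67 - 154.373| = 1.2970
|76.06 - 76.765| = 0.7050
|135.08 - 134.335| = 0.7450
|132.24 - 130.965| = 1.2750
|31.68 - 30.906| = 0.7740
hysteresis = max(diffs) = 1.2970

1.2970


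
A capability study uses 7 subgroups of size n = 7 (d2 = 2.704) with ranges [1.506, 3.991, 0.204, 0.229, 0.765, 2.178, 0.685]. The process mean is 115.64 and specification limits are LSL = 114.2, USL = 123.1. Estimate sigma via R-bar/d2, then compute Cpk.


R_bar = (1.506 + 3.991 + 0.204 + 0.229 + 0.765 + 2.178 + 0.685) / 7 = 1.3654286
sigma = R_bar / d2 = 1.3654286 / 2.704 = 0.5049662
Cp = (USL - LSL)/(6*sigma) = (123.1 - 114.2)/(6*0.5049662) = 2.9375
Cpu = (123.1 - 115.64)/(3*0.5049662) = 4.9244
Cpl = (115.64 - 114.2)/(3*0.5049662) = 0.9506
Cpk = min(Cpu, Cpl) = 0.9506

0.9506


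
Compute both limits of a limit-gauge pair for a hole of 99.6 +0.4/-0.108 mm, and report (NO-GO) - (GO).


GO = nominal - lower_tol (smallest hole = maximum material condition)
GO = 99.6 - 0.108 = 99.492
NO-GO = nominal + upper_tol (largest hole = least material condition)
NO-GO = 99.6 + 0.4 = 100.0
spread = NO-GO - GO = 100.0 - 99.492 = 0.5080

0.5080


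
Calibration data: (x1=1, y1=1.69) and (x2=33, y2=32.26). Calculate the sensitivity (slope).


slope = (y2 - y1) / (x2 - x1)
= (32.26 - 1.69) / (33 - 1)
= 30.5700 / 32
= 0.9553

0.9553


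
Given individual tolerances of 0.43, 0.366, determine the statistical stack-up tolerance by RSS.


RSS = sqrt(0.43^2 + 0.366^2)
= sqrt(0.318856)
= 0.5647

0.5647


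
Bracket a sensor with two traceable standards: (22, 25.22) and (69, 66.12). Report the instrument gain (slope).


slope = (y2 - y1) / (x2 - x1)
= (66.12 - 25.22) / (69 - 22)
= 40.9000 / 47
= 0.8702

0.8702


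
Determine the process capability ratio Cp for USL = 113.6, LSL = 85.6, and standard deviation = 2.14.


Cp = (USL - LSL) / (6 * sigma)
= (113.6 - 85.6) / (6 * 2.14)
= 28.0000 / 12.8400
= 2.1807

2.1807


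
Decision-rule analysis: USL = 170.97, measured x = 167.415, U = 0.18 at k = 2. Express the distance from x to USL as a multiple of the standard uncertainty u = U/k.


u = U / k = 0.18 / 2 = 0.09
margin = |USL - x| = |170.97 - 167.415| = 3.555
z = margin / u = 3.555 / 0.09
z = 39.5000

39.5000


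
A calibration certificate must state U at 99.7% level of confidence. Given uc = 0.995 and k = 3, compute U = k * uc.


U = k * uc
U = 3 * 0.995
U = 2.9850

2.9850


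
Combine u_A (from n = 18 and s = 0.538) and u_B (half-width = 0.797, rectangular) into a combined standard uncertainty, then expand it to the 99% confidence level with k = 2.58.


u_A = s / sqrt(n) = 0.538 / sqrt(18) = 0.12680782
u_B = half_width / sqrt(3) = 0.797 / sqrt(3) = 0.46014816
uc = sqrt(u_A^2 + u_B^2) = sqrt(0.12680782^2 + 0.46014816^2) = 0.47730132
U = k * uc = 2.58 * 0.47730132
U = 1.2314

1.2314


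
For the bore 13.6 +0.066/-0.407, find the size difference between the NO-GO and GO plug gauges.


GO = nominal - lower_tol (smallest hole = maximum material condition)
GO = 13.6 - 0.407 = 13.193
NO-GO = nominal + upper_tol (largest hole = least material condition)
NO-GO = 13.6 + 0.066 = 13.666
spread = NO-GO - GO = 13.666 - 13.193 = 0.4730

0.4730


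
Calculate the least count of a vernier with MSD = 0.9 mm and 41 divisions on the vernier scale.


LC = MSD / n_div
= 0.9 / 41
= 0.0220

0.0220


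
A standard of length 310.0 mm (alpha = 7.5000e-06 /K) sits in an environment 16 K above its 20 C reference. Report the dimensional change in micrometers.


dL = L * alpha * dT
= 310.0 * 7.5000e-06 * 16
= 0.0372000 mm
dL_um = 0.0372000 * 1000 = 37.2000 um

37.2000


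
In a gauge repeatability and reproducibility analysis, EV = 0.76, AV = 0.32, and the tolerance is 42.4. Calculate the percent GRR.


GRR = sqrt(EV^2 + AV^2) = sqrt(0.76^2 + 0.32^2) = 0.82462113
%GRR = GRR / tol * 100 = 0.82462113 / 42.4 * 100
%GRR = 1.9449

1.9449


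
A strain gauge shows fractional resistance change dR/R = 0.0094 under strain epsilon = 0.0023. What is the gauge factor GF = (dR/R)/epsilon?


GF = (dR/R) / epsilon
= 0.0094 / 0.0023
= 4.0870

4.0870


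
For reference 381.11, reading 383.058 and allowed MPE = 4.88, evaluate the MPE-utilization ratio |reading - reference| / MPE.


e = indication - reference = 383.058 - 381.11 = 1.9480
|e| = 1.9480
ratio = |e| / MPE = 1.9480 / 4.88
ratio = 0.3992

0.3992


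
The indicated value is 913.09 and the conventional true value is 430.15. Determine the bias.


Systematic error = measured - true
= 913.09 - 430.15
= 482.9400

482.9400


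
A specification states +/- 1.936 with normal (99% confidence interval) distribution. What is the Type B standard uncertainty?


u_B = half_width / 2.576
u_B = 1.936 / 2.576
u_B = 0.7516

0.7516


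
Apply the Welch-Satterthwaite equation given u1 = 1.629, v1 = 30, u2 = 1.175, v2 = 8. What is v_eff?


uc = sqrt(u1^2 + u2^2) = sqrt(1.629^2 + 1.175^2) = 2.0085482
v_eff = uc^4 / (u1^4/v1 + u2^4/v2)
= 2.0085482^4 / (1.629^4/30 + 1.175^4/8)
= 16.275301 / 0.47299269
v_eff = 34.4092

34.4092


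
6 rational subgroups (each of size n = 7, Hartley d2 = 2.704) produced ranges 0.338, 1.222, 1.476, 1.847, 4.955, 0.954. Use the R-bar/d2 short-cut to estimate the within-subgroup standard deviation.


R_bar = (0.338 + 1.222 + 1.476 + 1.847 + 4.955 + 0.954) / 6
R_bar = 10.792 / 6 = 1.7986667
sigma_hat = R_bar / d2 = 1.7986667 / 2.704 = 0.6652

0.6652


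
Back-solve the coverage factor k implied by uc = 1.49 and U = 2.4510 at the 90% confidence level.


k = U / uc
k = 2.4510 / 1.49
k = 1.645

1.645


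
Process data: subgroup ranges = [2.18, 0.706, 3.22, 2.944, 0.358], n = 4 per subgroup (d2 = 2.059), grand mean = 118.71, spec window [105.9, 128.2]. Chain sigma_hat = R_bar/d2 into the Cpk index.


R_bar = (2.18 + 0.706 + 3.22 + 2.944 + 0.358) / 5 = 1.8816
sigma = R_bar / d2 = 1.8816 / 2.059 = 0.91384167
Cp = (USL - LSL)/(6*sigma) = (128.2 - 105.9)/(6*0.91384167) = 4.0671
Cpu = (128.2 - 118.71)/(3*0.91384167) = 3.4616
Cpl = (118.71 - 105.9)/(3*0.91384167) = 4.6726
Cpk = min(Cpu, Cpl) = 3.4616

3.4616


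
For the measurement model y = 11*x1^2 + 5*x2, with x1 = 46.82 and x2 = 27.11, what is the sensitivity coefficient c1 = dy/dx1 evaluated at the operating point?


y = 11*x1^2 + 5*x2
dy/dx1 = 2*11*x1
Evaluate at x1 = 46.82: c1 = 22 * 46.82
c1 = 1030.0400

1030.0400


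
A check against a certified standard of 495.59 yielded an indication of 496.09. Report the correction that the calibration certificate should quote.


Correction = standard - reading
= 495.59 - 496.09
= -0.5000

-0.5000


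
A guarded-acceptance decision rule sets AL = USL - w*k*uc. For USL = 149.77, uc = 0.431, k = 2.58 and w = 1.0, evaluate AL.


U = k * uc = 2.58 * 0.431 = 1.11198
guard band g = w * U = 1.0 * 1.11198 = 1.11198
AL = USL - g = 149.77 - 1.11198
AL = 148.6580

148.6580


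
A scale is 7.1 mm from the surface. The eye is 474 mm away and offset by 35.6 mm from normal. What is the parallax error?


error = h * offset / d
= 7.1 * 35.6 / 474
= 0.5332

0.5332


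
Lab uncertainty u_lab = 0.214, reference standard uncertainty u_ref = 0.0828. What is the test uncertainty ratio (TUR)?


TUR = u_lab / u_ref
= 0.214 / 0.0828
= 2.5845

2.5845


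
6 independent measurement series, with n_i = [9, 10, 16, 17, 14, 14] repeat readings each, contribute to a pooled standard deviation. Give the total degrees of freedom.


nu = sum_i (n_i - 1)
nu = ((9 - 1) + (10 - 1) + (16 - 1) + (17 - 1) + (14 - 1) + (14 - 1))
nu = 8 + 9 + 15 + 16 + 13 + 13
nu = 74

74


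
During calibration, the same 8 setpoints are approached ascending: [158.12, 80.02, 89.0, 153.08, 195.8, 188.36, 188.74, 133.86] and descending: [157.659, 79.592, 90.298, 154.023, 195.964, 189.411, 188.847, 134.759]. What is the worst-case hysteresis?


|158.12 - 157.659| = 0.4610
|80.02 - 79.592| = 0.4280
|89.0 - 90.298| = 1.2980
|153.08 - 154.023| = 0.9430
|195.8 - 195.964| = 0.1640
|188.36 - 189.411| = 1.0510
|188.74 - 188.847| = 0.1070
|133.86 - 134.759| = 0.8990
hysteresis = max(diffs) = 1.2980

1.2980


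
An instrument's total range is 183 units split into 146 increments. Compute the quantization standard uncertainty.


resolution = range / divisions
resolution = 183 / 146 = 1.2534247
u_res = resolution / (2*sqrt(3))
u_res = 1.2534247 / 3.4641016
u_res = 0.3618

0.3618


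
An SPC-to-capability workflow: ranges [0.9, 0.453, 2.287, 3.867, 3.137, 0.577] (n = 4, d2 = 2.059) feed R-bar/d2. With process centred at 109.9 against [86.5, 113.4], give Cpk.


R_bar = (0.9 + 0.453 + 2.287 + 3.867 + 3.137 + 0.577) / 6 = 1.8701667
sigma = R_bar / d2 = 1.8701667 / 2.059 = 0.90828883
Cp = (USL - LSL)/(6*sigma) = (113.4 - 86.5)/(6*0.90828883) = 4.9360
Cpu = (113.4 - 109.9)/(3*0.90828883) = 1.2845
Cpl = (109.9 - 86.5)/(3*0.90828883) = 8.5876
Cpk = min(Cpu, Cpl) = 1.2845

1.2845


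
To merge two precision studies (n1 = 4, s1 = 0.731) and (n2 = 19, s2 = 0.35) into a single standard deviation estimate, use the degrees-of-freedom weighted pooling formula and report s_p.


s_p = sqrt(((n1-1)*s1^2 + (n2-1)*s2^2) / (n1+n2-2))
numerator = (4-1)*0.731^2 + (19-1)*0.35^2 = 1.603083 + 2.205 = 3.808083
denominator = 4 + 19 - 2 = 21
s_p^2 = 3.808083 / 21 = 0.18133729
s_p = sqrt(0.18133729) = 0.4258

0.4258


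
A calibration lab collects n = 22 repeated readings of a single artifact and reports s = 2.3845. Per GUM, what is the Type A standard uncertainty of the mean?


u_A = s / sqrt(n)
u_A = 2.3845 / sqrt(22)
u_A = 2.3845 / 4.6904158
u_A = 0.5084

0.5084


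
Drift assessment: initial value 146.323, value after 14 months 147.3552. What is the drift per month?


rate = (v2 - v1) / months
= (147.3552 - 146.323) / 14
= 1.0322 / 14
= 0.0737

0.0737


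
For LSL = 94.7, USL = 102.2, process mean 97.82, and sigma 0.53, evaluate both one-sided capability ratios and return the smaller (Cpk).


Cpu = (USL - mean) / (3*sigma) = (102.2 - 97.82) / (3*0.53) = 2.7547
Cpl = (mean - LSL) / (3*sigma) = (97.82 - 94.7) / (3*0.53) = 1.9623
Cpk = min(Cpu, Cpl) = 1.9623

1.9623


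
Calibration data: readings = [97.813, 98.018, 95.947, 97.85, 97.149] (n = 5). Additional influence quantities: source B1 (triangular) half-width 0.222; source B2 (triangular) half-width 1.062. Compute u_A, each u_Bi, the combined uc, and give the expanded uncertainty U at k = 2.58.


mean = (97.813 + 98.018 + 95.947 + 97.85 + 97.149) / 5 = 97.3554
s = sqrt(sum((x - mean)^2)/(n-1)) = 0.85429169
u_A = s / sqrt(n) = 0.85429169 / sqrt(5) = 0.38205086
u_B1 = 0.222 / sqrt(6) = 0.09063112
u_B2 = 1.062 / sqrt(6) = 0.43355968
uc = sqrt(0.38205086^2 + 0.09063112^2 + 0.43355968^2) = 0.58493663
U = k * uc = 2.58 * 0.58493663
U = 1.5091

1.5091


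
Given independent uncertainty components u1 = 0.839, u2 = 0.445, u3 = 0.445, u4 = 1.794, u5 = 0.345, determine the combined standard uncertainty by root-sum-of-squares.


uc = sqrt(0.839^2 + 0.445^2 + 0.445^2 + 1.794^2 + 0.345^2)
uc = sqrt(4.437432)
uc = 2.1065

2.1065


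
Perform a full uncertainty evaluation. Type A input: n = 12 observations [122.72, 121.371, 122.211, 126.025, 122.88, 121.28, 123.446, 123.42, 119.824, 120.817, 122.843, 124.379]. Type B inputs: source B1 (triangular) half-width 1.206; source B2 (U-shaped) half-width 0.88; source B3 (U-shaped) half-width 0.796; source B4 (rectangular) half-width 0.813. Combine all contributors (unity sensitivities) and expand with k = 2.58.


mean = (122.72 + 121.371 + 122.211 + 126.025 + 122.88 + 121.28 + 123.446 + 123.42 + 119.824 + 120.817 + 122.843 + 124.379) / 12 = 122.6013333
s = sqrt(sum((x - mean)^2)/(n-1)) = 1.671277
u_A = s / sqrt(n) = 1.671277 / sqrt(12) = 0.48245611
u_B1 = 1.206 / sqrt(6) = 0.49234744
u_B2 = 0.88 / sqrt(2) = 0.62225397
u_B3 = 0.796 / sqrt(2) = 0.562857
u_B4 = 0.813 / sqrt(3) = 0.46938577
uc = sqrt(0.48245611^2 + 0.49234744^2 + 0.62225397^2 + 0.562857^2 + 0.46938577^2) = 1.183005
U = k * uc = 2.58 * 1.183005
U = 3.0522

3.0522


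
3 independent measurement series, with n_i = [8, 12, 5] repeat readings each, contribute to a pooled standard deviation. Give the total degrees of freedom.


nu = sum_i (n_i - 1)
nu = ((8 - 1) + (12 - 1) + (5 - 1))
nu = 7 + 11 + 4
nu = 22

22


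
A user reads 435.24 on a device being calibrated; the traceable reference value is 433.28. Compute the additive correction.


Correction = standard - reading
= 433.28 - 435.24
= -1.9600

-1.9600
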